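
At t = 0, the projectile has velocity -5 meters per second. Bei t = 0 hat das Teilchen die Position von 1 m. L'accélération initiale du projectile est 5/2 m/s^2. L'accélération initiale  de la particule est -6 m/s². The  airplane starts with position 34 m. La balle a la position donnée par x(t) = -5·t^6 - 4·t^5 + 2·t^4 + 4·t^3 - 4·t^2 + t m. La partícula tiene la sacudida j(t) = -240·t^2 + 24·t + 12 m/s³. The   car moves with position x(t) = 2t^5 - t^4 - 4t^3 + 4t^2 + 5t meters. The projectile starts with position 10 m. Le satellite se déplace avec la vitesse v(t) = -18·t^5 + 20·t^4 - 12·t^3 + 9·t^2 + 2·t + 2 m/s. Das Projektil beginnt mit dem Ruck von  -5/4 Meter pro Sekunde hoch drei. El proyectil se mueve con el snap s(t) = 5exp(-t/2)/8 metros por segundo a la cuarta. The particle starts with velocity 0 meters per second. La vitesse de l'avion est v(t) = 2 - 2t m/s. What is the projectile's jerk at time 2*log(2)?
Starting from snap s(t) = 5·exp(-t/2)/8, we take 1 integral. Integrating snap and using the initial condition j(0) = -5/4, we get j(t) = -5·exp(-t/2)/4. Using j(t) = -5·exp(-t/2)/4 and substituting t = 2*log(2), we find j = -5/8.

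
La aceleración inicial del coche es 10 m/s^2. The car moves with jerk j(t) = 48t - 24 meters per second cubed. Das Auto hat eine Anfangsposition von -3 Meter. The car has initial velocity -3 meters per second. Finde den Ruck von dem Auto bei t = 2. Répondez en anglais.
We have jerk j(t) = 48·t - 24. Substituting t = 2: j(2) = 72.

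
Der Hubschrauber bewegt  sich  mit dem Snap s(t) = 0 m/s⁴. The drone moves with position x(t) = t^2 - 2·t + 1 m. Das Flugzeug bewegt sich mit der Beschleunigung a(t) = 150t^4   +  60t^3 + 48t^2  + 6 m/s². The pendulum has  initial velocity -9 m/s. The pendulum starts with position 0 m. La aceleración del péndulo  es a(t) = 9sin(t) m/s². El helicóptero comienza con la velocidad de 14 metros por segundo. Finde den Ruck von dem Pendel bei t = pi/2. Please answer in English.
We must differentiate our acceleration equation a(t) = 9·sin(t) 1 time. Taking d/dt of a(t), we find j(t) = 9·cos(t). We have jerk j(t) = 9·cos(t). Substituting t = pi/2: j(pi/2) = 0.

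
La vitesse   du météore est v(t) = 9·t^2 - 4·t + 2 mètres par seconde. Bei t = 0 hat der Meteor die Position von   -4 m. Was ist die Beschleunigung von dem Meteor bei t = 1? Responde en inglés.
Starting from velocity v(t) = 9·t^2 - 4·t + 2, we take 1 derivative. Differentiating velocity, we get acceleration: a(t) = 18·t - 4. We have acceleration a(t) = 18·t - 4. Substituting t = 1: a(1) = 14.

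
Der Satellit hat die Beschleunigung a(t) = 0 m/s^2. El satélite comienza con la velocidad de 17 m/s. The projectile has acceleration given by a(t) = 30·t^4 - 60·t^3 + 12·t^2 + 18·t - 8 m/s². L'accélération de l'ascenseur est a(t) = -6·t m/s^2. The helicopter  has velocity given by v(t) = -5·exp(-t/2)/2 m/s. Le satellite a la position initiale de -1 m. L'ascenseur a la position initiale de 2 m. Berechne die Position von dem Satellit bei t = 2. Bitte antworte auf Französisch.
Nous devons trouver l'intégrale de notre équation de l'accélération a(t) = 0 2 fois. La primitive de l'accélération, avec v(0) = 17, donne la vitesse: v(t) = 17. En intégrant la vitesse et en utilisant la condition initiale x(0) = -1, nous obtenons x(t) = 17·t - 1. En utilisant x(t) = 17·t - 1 et en substituant t = 2, nous trouvons x = 33.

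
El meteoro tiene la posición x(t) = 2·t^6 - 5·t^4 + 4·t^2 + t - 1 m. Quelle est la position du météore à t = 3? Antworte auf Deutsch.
Wir haben die Position x(t) = 2·t^6 - 5·t^4 + 4·t^2 + t - 1. Durch Einsetzen von t = 3: x(3) = 1091.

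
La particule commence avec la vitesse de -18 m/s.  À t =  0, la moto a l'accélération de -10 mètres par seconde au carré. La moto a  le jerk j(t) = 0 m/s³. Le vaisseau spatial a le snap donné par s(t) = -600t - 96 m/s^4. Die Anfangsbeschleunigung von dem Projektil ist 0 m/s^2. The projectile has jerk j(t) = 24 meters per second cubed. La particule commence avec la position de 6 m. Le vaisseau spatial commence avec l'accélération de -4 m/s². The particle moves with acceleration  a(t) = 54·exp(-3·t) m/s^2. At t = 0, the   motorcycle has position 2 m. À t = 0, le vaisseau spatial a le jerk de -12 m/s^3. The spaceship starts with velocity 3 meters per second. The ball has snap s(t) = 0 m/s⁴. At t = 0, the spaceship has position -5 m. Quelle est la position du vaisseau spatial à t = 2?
Nous devons intégrer notre équation du snap s(t) = -600·t - 96 4 fois. En prenant ∫s(t)dt et en appliquant j(0) = -12, nous trouvons j(t) = -300·t^2 - 96·t - 12. En prenant ∫j(t)dt et en appliquant a(0) = -4, nous trouvons a(t) = -100·t^3 - 48·t^2 - 12·t - 4. En prenant ∫a(t)dt et en appliquant v(0) = 3, nous trouvons v(t) = -25·t^4 - 16·t^3 - 6·t^2 - 4·t + 3. En prenant ∫v(t)dt et en appliquant x(0) = -5, nous trouvons x(t) = -5·t^5 - 4·t^4 - 2·t^3 - 2·t^2 + 3·t - 5. Nous avons la position x(t) = -5·t^5 - 4·t^4 - 2·t^3 - 2·t^2 + 3·t - 5. En substituant t = 2: x(2) = -247.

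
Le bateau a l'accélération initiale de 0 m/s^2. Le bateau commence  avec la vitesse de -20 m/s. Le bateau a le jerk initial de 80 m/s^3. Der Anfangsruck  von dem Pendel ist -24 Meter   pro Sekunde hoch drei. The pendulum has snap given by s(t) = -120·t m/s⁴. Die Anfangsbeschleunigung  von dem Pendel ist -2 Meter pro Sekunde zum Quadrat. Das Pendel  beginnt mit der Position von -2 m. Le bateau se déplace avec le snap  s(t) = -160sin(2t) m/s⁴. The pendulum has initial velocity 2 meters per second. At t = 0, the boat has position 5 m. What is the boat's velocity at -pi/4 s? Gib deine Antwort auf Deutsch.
Ausgehend von dem Snap s(t) = -160·sin(2·t), nehmen wir 3 Integrale. Die Stammfunktion von dem Snap ist der Ruck. Mit j(0) = 80 erhalten wir j(t) = 80·cos(2·t). Die Stammfunktion von dem Ruck, mit a(0) = 0, ergibt die Beschleunigung: a(t) = 40·sin(2·t). Das Integral von der Beschleunigung, mit v(0) = -20, ergibt die Geschwindigkeit: v(t) = -20·cos(2·t). Aus der Gleichung für die Geschwindigkeit v(t) = -20·cos(2·t), setzen wir t = -pi/4 ein und erhalten v = 0.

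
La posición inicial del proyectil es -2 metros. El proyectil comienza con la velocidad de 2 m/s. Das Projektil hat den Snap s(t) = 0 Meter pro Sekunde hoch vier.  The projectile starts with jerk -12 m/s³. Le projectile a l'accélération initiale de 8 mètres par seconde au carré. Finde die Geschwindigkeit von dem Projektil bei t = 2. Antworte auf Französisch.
En partant du snap s(t) = 0, nous prenons 3 primitives. En intégrant le snap et en utilisant la condition initiale j(0) = -12, nous obtenons j(t) = -12. En prenant ∫j(t)dt et en appliquant a(0) = 8, nous trouvons a(t) = 8 - 12·t. L'intégrale de l'accélération est la vitesse. En utilisant v(0) = 2, nous obtenons v(t) = -6·t^2 + 8·t + 2. Nous avons la vitesse v(t) = -6·t^2 + 8·t + 2. En substituant t = 2: v(2) = -6.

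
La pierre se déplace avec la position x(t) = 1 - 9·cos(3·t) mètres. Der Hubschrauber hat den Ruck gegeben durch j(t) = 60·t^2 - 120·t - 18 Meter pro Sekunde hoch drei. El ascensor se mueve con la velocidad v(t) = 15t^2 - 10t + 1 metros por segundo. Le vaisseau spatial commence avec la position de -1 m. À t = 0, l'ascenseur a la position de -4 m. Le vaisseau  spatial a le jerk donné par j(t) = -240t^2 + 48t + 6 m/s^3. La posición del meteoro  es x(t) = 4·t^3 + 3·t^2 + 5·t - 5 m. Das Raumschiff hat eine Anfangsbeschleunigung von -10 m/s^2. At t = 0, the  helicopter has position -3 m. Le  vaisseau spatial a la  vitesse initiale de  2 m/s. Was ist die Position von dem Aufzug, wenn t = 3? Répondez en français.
Nous devons trouver la primitive de notre équation de la vitesse v(t) = 15·t^2 - 10·t + 1 1 fois. L'intégrale de la vitesse, avec x(0) = -4, donne la position: x(t) = 5·t^3 - 5·t^2 + t - 4. Nous avons la position x(t) = 5·t^3 - 5·t^2 + t - 4. En substituant t = 3: x(3) = 89.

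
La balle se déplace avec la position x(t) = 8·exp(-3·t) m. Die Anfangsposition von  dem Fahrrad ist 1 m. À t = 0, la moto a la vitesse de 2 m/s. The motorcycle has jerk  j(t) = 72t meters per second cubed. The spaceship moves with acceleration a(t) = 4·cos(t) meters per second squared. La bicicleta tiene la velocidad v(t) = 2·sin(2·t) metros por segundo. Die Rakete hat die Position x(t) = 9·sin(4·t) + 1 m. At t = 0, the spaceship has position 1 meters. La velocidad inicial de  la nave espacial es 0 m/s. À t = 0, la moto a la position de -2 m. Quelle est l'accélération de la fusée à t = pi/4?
Nous devons dériver notre équation de la position x(t) = 9·sin(4·t) + 1 2 fois. En prenant d/dt de x(t), nous trouvons v(t) = 36·cos(4·t). En prenant d/dt de v(t), nous trouvons a(t) = -144·sin(4·t). Nous avons l'accélération a(t) = -144·sin(4·t). En substituant t = pi/4: a(pi/4) = 0.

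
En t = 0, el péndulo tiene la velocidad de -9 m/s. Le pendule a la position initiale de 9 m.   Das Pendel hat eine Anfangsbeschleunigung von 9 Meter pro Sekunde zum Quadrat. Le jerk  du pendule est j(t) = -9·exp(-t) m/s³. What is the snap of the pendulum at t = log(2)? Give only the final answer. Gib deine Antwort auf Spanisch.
La respuesta es 9/2.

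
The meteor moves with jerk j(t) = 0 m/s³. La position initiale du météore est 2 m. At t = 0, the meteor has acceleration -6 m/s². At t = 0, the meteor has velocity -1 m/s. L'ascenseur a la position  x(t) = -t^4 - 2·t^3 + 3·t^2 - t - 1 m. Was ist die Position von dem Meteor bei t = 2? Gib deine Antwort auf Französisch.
En partant du jerk j(t) = 0, nous prenons 3 primitives. L'intégrale du jerk, avec a(0) = -6, donne l'accélération: a(t) = -6. La primitive de l'accélération est la vitesse. En utilisant v(0) = -1, nous obtenons v(t) = -6·t - 1. La primitive de la vitesse, avec x(0) = 2, donne la position: x(t) = -3·t^2 - t + 2. Nous avons la position x(t) = -3·t^2 - t + 2. En substituant t = 2: x(2) = -12.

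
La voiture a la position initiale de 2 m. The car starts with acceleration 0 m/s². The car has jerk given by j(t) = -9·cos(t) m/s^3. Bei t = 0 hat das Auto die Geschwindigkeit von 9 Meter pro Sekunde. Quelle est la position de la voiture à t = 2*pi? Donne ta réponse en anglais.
To find the answer, we compute 3 integrals of j(t) = -9·cos(t). The antiderivative of jerk is acceleration. Using a(0) = 0, we get a(t) = -9·sin(t). The antiderivative of acceleration, with v(0) = 9, gives velocity: v(t) = 9·cos(t). Finding the antiderivative of v(t) and using x(0) = 2: x(t) = 9·sin(t) + 2. Using x(t) = 9·sin(t) + 2 and substituting t = 2*pi, we find x = 2.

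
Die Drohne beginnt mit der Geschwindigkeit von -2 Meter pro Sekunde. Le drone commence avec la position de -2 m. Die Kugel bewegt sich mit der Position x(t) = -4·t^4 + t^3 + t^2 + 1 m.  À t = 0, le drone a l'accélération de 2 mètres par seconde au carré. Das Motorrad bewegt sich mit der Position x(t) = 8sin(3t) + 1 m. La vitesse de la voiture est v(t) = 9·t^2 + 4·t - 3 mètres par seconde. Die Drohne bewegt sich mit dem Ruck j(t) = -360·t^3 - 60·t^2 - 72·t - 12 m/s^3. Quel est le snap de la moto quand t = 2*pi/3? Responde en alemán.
Ausgehend von der Position x(t) = 8·sin(3·t) + 1, nehmen wir 4 Ableitungen. Mit d/dt von x(t) finden wir v(t) = 24·cos(3·t). Durch Ableiten von der Geschwindigkeit erhalten wir die Beschleunigung: a(t) = -72·sin(3·t). Durch Ableiten von der Beschleunigung erhalten wir den Ruck: j(t) = -216·cos(3·t). Mit d/dt von j(t) finden wir s(t) = 648·sin(3·t). Aus der Gleichung für den Snap s(t) = 648·sin(3·t), setzen wir t = 2*pi/3 ein und erhalten s = 0.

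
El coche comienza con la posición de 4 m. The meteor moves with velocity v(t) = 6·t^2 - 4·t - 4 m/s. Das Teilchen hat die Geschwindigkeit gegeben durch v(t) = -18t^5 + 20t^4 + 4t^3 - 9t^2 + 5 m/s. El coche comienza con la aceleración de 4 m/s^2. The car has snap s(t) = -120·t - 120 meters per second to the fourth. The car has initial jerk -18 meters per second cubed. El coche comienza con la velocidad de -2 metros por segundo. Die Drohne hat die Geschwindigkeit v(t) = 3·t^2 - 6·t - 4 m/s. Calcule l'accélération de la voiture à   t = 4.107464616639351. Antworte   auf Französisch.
Pour résoudre ceci, nous devons prendre 2 primitives de notre équation du snap s(t) = -120·t - 120. En intégrant le snap et en utilisant la condition initiale j(0) = -18, nous obtenons j(t) = -60·t^2 - 120·t - 18. En prenant ∫j(t)dt et en appliquant a(0) = 4, nous trouvons a(t) = -20·t^3 - 60·t^2 - 18·t + 4. En utilisant a(t) = -20·t^3 - 60·t^2 - 18·t + 4 et en substituant t = 4.107464616639351, nous trouvons a = -2468.17282562064.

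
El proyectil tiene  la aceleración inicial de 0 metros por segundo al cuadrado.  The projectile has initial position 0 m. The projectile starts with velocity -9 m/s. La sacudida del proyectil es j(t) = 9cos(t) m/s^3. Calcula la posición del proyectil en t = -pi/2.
Debemos encontrar la integral de nuestra ecuación de la sacudida j(t) = 9·cos(t) 3 veces. La antiderivada de la sacudida, con a(0) = 0, da la aceleración: a(t) = 9·sin(t). La integral de la aceleración, con v(0) = -9, da la velocidad: v(t) = -9·cos(t). Tomando ∫v(t)dt y aplicando x(0) = 0, encontramos x(t) = -9·sin(t). Usando x(t) = -9·sin(t) y sustituyendo t = -pi/2, encontramos x = 9.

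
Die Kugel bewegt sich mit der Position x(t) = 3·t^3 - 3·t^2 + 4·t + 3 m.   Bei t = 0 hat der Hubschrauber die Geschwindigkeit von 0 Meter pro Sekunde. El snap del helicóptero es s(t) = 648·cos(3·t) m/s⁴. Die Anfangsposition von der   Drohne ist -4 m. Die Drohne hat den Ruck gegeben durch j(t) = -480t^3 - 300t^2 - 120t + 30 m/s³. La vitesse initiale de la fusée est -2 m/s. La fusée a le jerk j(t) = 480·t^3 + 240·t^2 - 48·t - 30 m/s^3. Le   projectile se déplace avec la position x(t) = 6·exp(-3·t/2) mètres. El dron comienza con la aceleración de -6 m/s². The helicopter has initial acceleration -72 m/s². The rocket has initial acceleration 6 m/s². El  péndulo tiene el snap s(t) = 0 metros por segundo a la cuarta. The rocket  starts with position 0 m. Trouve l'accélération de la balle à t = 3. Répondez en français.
En partant de la position x(t) = 3·t^3 - 3·t^2 + 4·t + 3, nous prenons 2 dérivées. En prenant d/dt de x(t), nous trouvons v(t) = 9·t^2 - 6·t + 4. En dérivant la vitesse, nous obtenons l'accélération: a(t) = 18·t - 6. Nous avons l'accélération a(t) = 18·t - 6. En substituant t = 3: a(3) = 48.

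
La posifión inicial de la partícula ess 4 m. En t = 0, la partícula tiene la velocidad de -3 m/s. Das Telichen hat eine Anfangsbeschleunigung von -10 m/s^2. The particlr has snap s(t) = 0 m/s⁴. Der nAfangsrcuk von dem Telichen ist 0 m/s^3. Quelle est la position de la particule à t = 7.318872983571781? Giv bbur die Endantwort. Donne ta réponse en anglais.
x(7.318872983571781) = -285.786127699000.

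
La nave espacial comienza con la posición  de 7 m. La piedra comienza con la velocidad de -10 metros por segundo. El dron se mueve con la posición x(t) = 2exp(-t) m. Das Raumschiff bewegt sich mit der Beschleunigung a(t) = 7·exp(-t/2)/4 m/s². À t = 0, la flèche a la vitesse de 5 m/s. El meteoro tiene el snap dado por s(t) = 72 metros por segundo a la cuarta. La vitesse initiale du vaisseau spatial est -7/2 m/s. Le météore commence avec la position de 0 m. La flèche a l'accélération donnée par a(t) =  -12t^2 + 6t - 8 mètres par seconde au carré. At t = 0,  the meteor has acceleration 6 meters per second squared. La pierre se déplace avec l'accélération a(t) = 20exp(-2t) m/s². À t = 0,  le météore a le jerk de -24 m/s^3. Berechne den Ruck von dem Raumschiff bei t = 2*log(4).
Wir müssen unsere Gleichung für die Beschleunigung a(t) = 7·exp(-t/2)/4 1-mal ableiten. Mit d/dt von a(t) finden wir j(t) = -7·exp(-t/2)/8. Aus der Gleichung für den Ruck j(t) = -7·exp(-t/2)/8, setzen wir t = 2*log(4) ein und erhalten j = -7/32.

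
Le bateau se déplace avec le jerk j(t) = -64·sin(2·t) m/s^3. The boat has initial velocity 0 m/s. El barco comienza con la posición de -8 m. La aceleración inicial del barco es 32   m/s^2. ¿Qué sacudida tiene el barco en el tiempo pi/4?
Usando j(t) = -64·sin(2·t) y sustituyendo t = pi/4, encontramos j = -64.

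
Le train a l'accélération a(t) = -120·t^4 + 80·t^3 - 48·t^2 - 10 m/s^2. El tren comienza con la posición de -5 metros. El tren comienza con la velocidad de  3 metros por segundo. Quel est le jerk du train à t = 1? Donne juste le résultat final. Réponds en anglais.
The answer is -336.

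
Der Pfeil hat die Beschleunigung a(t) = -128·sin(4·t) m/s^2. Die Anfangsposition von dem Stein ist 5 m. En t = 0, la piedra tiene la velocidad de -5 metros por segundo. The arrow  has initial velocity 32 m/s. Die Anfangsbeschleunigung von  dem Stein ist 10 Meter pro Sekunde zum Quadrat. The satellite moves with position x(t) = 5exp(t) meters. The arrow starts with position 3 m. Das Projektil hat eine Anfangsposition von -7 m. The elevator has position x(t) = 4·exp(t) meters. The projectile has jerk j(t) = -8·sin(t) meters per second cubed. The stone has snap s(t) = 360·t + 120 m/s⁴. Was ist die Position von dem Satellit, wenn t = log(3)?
Aus der Gleichung für die Position x(t) = 5·exp(t), setzen wir t = log(3) ein und erhalten x = 15.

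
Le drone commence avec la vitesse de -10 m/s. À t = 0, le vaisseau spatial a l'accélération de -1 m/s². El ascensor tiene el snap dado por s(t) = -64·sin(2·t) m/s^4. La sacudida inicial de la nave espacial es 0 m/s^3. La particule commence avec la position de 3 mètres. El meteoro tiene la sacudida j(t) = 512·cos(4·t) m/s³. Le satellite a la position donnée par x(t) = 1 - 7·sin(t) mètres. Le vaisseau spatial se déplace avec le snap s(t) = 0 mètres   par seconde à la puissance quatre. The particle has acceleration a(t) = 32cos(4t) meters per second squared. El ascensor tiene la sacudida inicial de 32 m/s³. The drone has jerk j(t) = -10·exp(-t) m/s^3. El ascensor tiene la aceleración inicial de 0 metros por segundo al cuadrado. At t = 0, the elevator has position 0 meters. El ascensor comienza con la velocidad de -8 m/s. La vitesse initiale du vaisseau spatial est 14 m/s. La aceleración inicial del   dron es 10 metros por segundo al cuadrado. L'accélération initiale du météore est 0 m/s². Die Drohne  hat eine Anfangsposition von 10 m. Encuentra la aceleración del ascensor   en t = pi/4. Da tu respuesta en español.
Necesitamos integrar nuestra ecuación del snap s(t) = -64·sin(2·t) 2 veces. La antiderivada del snap, con j(0) = 32, da la sacudida: j(t) = 32·cos(2·t). La antiderivada de la sacudida, con a(0) = 0, da la aceleración: a(t) = 16·sin(2·t). Tenemos la aceleración a(t) = 16·sin(2·t). Sustituyendo t = pi/4: a(pi/4) = 16.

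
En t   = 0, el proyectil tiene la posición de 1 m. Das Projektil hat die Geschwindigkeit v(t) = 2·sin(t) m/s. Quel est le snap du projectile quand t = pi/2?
Pour résoudre ceci, nous devons prendre 3 dérivées de notre équation de la vitesse v(t) = 2·sin(t). La dérivée de la vitesse donne l'accélération: a(t) = 2·cos(t). En prenant d/dt de a(t), nous trouvons j(t) = -2·sin(t). En dérivant le jerk, nous obtenons le snap: s(t) = -2·cos(t). De l'équation du snap s(t) = -2·cos(t), nous substituons t = pi/2 pour obtenir s = 0.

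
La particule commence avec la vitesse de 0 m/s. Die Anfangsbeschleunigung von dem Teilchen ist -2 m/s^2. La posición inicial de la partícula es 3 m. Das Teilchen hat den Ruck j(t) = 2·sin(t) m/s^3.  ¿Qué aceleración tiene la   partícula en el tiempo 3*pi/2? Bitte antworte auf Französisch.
En partant du jerk j(t) = 2·sin(t), nous prenons 1 primitive. En intégrant le jerk et en utilisant la condition initiale a(0) = -2, nous obtenons a(t) = -2·cos(t). De l'équation de l'accélération a(t) = -2·cos(t), nous substituons t = 3*pi/2 pour obtenir a = 0.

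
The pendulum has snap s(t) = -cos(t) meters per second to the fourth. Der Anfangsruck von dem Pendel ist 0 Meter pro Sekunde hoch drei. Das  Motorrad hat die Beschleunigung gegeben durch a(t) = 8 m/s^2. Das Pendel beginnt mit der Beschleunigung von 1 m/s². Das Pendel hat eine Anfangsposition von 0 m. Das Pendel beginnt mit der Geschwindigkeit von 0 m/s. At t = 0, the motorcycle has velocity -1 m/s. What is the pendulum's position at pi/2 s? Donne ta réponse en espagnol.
Para resolver esto, necesitamos tomar 4 antiderivadas de nuestra ecuación del snap s(t) = -cos(t). Integrando el snap y usando la condición inicial j(0) = 0, obtenemos j(t) = -sin(t). La antiderivada de la sacudida es la aceleración. Usando a(0) = 1, obtenemos a(t) = cos(t). La antiderivada de la aceleración es la velocidad. Usando v(0) = 0, obtenemos v(t) = sin(t). La antiderivada de la velocidad es la posición. Usando x(0) = 0, obtenemos x(t) = 1 - cos(t). Usando x(t) = 1 - cos(t) y sustituyendo t = pi/2, encontramos x = 1.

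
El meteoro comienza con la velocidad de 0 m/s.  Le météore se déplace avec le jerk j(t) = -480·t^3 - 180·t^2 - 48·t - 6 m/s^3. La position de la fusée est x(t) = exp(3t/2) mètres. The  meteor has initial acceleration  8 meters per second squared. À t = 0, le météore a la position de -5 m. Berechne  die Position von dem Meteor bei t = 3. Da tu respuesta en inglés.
To solve this, we need to take 3 antiderivatives of our jerk equation j(t) = -480·t^3 - 180·t^2 - 48·t - 6. The integral of jerk is acceleration. Using a(0) = 8, we get a(t) = -120·t^4 - 60·t^3 - 24·t^2 - 6·t + 8. Finding the antiderivative of a(t) and using v(0) = 0: v(t) = t·(-24·t^4 - 15·t^3 - 8·t^2 - 3·t + 8). The antiderivative of velocity, with x(0) = -5, gives position: x(t) = -4·t^6 - 3·t^5 - 2·t^4 - t^3 + 4·t^2 - 5. We have position x(t) = -4·t^6 - 3·t^5 - 2·t^4 - t^3 + 4·t^2 - 5. Substituting t = 3: x(3) = -3803.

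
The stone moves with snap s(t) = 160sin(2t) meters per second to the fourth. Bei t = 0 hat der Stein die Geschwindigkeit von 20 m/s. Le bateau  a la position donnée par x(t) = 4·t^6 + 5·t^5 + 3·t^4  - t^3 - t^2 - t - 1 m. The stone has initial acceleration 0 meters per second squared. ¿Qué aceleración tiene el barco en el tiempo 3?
Partiendo de la posición x(t) = 4·t^6 + 5·t^5 + 3·t^4 - t^3 - t^2 - t - 1, tomamos 2 derivadas. Tomando d/dt de x(t), encontramos v(t) = 24·t^5 + 25·t^4 + 12·t^3 - 3·t^2 - 2·t - 1. La derivada de la velocidad da la aceleración: a(t) = 120·t^4 + 100·t^3 + 36·t^2 - 6·t - 2. Usando a(t) = 120·t^4 + 100·t^3 + 36·t^2 - 6·t - 2 y sustituyendo t = 3, encontramos a = 12724.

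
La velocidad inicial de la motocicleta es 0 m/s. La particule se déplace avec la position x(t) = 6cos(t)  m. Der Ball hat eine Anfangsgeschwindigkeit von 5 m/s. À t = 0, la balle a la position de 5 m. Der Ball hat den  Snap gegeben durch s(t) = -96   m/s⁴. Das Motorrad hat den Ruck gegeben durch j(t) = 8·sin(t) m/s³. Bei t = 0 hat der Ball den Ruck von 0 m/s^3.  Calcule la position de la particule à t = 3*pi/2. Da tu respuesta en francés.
En utilisant x(t) = 6·cos(t) et en substituant t = 3*pi/2, nous trouvons x = 0.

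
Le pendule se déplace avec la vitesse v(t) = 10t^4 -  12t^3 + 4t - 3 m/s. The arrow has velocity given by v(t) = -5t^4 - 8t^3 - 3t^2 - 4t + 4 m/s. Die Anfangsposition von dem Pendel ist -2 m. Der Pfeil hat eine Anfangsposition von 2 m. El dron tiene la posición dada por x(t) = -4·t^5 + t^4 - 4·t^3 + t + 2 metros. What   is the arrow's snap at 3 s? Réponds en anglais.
We must differentiate our velocity equation v(t) = -5·t^4 - 8·t^3 - 3·t^2 - 4·t + 4 3 times. Differentiating velocity, we get acceleration: a(t) = -20·t^3 - 24·t^2 - 6·t - 4. The derivative of acceleration gives jerk: j(t) = -60·t^2 - 48·t - 6. Taking d/dt of j(t), we find s(t) = -120·t - 48. Using s(t) = -120·t - 48 and substituting t = 3, we find s = -408.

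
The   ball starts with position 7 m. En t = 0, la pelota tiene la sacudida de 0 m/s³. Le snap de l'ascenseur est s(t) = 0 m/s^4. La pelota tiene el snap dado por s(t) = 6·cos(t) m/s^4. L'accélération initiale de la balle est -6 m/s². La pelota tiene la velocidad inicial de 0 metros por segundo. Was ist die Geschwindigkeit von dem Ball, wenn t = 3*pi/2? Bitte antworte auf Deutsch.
Um dies zu lösen, müssen wir 3 Stammfunktionen unserer Gleichung für den Snap s(t) = 6·cos(t) finden. Die Stammfunktion von dem Snap ist der Ruck. Mit j(0) = 0 erhalten wir j(t) = 6·sin(t). Das Integral von dem Ruck, mit a(0) = -6, ergibt die Beschleunigung: a(t) = -6·cos(t). Durch Integration von der Beschleunigung und Verwendung der Anfangsbedingung v(0) = 0, erhalten wir v(t) = -6·sin(t). Mit v(t) = -6·sin(t) und Einsetzen von t = 3*pi/2, finden wir v = 6.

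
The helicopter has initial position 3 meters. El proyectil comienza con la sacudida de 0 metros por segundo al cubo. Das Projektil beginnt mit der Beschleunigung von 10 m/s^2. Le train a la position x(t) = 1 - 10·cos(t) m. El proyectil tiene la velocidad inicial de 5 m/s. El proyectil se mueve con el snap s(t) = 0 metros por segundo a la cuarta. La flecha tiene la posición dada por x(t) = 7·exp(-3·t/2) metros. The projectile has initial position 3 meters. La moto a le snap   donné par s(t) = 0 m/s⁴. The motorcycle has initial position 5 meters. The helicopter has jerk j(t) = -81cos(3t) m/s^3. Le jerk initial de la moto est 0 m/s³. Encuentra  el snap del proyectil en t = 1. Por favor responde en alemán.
Mit s(t) = 0 und Einsetzen von t = 1, finden wir s = 0.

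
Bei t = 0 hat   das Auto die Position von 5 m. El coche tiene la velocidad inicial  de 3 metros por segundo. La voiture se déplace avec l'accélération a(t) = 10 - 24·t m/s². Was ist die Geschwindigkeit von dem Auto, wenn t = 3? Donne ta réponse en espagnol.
Necesitamos integrar nuestra ecuación de la aceleración a(t) = 10 - 24·t 1 vez. Tomando ∫a(t)dt y aplicando v(0) = 3, encontramos v(t) = -12·t^2 + 10·t + 3. Tenemos la velocidad v(t) = -12·t^2 + 10·t + 3. Sustituyendo t = 3: v(3) = -75.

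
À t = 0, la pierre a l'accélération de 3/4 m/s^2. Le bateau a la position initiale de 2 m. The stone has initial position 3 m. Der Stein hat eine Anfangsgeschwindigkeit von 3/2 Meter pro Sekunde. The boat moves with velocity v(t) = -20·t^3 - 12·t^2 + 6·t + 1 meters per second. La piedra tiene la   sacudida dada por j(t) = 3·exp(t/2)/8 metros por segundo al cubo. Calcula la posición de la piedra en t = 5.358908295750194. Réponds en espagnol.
Para resolver esto, necesitamos tomar 3 antiderivadas de nuestra ecuación de la sacudida j(t) = 3·exp(t/2)/8. Integrando la sacudida y usando la condición inicial a(0) = 3/4, obtenemos a(t) = 3·exp(t/2)/4. La antiderivada de la aceleración es la velocidad. Usando v(0) = 3/2, obtenemos v(t) = 3·exp(t/2)/2. La antiderivada de la velocidad, con x(0) = 3, da la posición: x(t) = 3·exp(t/2). Usando x(t) = 3·exp(t/2) y sustituyendo t = 5.358908295750194, encontramos x = 43.7314024924963.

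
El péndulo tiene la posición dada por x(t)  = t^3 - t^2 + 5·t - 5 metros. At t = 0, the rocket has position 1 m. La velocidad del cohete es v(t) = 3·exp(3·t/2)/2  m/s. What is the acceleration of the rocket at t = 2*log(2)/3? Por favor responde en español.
Debemos derivar nuestra ecuación de la velocidad v(t) = 3·exp(3·t/2)/2 1 vez. La derivada de la velocidad da la aceleración: a(t) = 9·exp(3·t/2)/4. Usando a(t) = 9·exp(3·t/2)/4 y sustituyendo t = 2*log(2)/3, encontramos a = 9/2.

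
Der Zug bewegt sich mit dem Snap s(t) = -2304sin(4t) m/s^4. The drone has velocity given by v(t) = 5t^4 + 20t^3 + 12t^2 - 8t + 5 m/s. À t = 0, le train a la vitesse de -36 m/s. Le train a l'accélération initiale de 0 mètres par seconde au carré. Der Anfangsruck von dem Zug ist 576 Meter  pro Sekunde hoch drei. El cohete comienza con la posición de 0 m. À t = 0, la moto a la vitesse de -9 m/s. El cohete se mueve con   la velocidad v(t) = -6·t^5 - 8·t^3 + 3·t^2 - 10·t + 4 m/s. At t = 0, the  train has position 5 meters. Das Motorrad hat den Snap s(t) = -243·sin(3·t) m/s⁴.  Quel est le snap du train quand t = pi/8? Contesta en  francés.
Nous avons le snap s(t) = -2304·sin(4·t). En substituant t = pi/8: s(pi/8) = -2304.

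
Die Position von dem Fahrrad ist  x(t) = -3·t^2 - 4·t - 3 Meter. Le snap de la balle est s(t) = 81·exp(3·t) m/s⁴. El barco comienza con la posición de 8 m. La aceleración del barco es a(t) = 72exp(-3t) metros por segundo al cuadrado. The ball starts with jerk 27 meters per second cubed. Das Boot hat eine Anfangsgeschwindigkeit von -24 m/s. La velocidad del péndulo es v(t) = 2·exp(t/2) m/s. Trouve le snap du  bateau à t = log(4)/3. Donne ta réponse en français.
Nous devons dériver notre équation de l'accélération a(t) = 72·exp(-3·t) 2 fois. En dérivant l'accélération, nous obtenons le jerk: j(t) = -216·exp(-3·t). En dérivant le jerk, nous obtenons le snap: s(t) = 648·exp(-3·t). Nous avons le snap s(t) = 648·exp(-3·t). En substituant t = log(4)/3: s(log(4)/3) = 162.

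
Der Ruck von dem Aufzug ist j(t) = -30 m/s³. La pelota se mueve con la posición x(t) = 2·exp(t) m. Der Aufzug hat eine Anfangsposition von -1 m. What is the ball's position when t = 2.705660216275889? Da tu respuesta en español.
De la ecuación de la posición x(t) = 2·exp(t), sustituimos t = 2.705660216275889 para obtener x = 29.9283860674049.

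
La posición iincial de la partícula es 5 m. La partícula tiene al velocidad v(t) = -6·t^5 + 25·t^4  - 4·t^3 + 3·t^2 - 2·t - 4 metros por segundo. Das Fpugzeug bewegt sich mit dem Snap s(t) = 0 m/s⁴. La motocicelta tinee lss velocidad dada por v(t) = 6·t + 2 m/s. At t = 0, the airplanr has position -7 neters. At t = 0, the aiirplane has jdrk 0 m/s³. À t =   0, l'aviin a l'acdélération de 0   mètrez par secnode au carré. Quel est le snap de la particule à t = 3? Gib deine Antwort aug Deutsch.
Wir müssen unsere Gleichung für die Geschwindigkeit v(t) = -6·t^5 + 25·t^4 - 4·t^3 + 3·t^2 - 2·t - 4 3-mal ableiten. Durch Ableiten von der Geschwindigkeit erhalten wir die Beschleunigung: a(t) = -30·t^4 + 100·t^3 - 12·t^2 + 6·t - 2. Die Ableitung von der Beschleunigung ergibt den Ruck: j(t) = -120·t^3 + 300·t^2 - 24·t + 6. Durch Ableiten von dem Ruck erhalten wir den Snap: s(t) = -360·t^2 + 600·t - 24. Mit s(t) = -360·t^2 + 600·t - 24 und Einsetzen von t = 3, finden wir s = -1464.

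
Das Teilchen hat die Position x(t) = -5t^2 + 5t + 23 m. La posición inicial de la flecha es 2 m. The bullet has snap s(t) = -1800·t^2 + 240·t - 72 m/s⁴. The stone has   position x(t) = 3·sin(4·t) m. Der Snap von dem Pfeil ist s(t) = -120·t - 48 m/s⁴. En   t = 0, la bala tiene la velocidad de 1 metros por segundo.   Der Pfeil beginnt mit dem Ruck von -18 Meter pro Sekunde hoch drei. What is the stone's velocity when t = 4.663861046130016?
Starting from position x(t) = 3·sin(4·t), we take 1 derivative. The derivative of position gives velocity: v(t) = 12·cos(4·t). From the given velocity equation v(t) = 12·cos(4·t), we substitute t = 4.663861046130016 to get v = 11.7746327776588.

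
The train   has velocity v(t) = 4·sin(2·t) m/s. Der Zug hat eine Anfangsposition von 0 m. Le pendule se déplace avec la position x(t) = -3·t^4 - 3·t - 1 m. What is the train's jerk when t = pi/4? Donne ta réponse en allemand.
Um dies zu lösen, müssen wir 2 Ableitungen unserer Gleichung für die Geschwindigkeit v(t) = 4·sin(2·t) nehmen. Durch Ableiten von der Geschwindigkeit erhalten wir die Beschleunigung: a(t) = 8·cos(2·t). Durch Ableiten von der Beschleunigung erhalten wir den Ruck: j(t) = -16·sin(2·t). Mit j(t) = -16·sin(2·t) und Einsetzen von t = pi/4, finden wir j = -16.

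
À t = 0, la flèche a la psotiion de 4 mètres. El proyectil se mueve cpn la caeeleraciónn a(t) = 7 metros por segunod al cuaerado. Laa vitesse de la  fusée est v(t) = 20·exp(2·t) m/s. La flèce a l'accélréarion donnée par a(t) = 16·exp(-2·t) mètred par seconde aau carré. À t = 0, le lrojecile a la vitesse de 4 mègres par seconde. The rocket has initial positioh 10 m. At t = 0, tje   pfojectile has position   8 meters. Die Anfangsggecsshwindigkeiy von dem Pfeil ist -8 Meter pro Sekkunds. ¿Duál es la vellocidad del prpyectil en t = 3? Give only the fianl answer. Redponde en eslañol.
La velocidad en t = 3 es v = 25.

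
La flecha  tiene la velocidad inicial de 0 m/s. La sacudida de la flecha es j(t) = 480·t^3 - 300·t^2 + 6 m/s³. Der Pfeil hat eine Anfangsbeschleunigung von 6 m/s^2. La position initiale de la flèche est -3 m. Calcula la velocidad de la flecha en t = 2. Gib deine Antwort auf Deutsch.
Wir müssen unsere Gleichung für den Ruck j(t) = 480·t^3 - 300·t^2 + 6 2-mal integrieren. Mit ∫j(t)dt und Anwendung von a(0) = 6, finden wir a(t) = 120·t^4 - 100·t^3 + 6·t + 6. Durch Integration von der Beschleunigung und Verwendung der Anfangsbedingung v(0) = 0, erhalten wir v(t) = t·(24·t^4 - 25·t^3 + 3·t + 6). Wir haben die Geschwindigkeit v(t) = t·(24·t^4 - 25·t^3 + 3·t + 6). Durch Einsetzen von t = 2: v(2) = 392.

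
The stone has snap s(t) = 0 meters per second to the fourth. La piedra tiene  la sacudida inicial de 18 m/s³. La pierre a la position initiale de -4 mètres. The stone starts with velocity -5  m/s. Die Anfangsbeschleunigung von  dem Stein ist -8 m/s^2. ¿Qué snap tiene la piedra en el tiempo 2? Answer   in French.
En utilisant s(t) = 0 et en substituant t = 2, nous trouvons s = 0.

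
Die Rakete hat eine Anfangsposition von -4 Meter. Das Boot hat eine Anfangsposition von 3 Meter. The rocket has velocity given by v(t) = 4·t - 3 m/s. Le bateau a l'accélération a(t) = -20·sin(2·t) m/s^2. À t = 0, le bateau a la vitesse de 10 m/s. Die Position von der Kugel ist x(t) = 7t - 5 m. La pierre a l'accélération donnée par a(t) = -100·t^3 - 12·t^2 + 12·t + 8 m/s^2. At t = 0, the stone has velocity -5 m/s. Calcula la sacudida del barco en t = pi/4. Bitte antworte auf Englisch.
We must differentiate our acceleration equation a(t) = -20·sin(2·t) 1 time. The derivative of acceleration gives jerk: j(t) = -40·cos(2·t). Using j(t) = -40·cos(2·t) and substituting t = pi/4, we find j = 0.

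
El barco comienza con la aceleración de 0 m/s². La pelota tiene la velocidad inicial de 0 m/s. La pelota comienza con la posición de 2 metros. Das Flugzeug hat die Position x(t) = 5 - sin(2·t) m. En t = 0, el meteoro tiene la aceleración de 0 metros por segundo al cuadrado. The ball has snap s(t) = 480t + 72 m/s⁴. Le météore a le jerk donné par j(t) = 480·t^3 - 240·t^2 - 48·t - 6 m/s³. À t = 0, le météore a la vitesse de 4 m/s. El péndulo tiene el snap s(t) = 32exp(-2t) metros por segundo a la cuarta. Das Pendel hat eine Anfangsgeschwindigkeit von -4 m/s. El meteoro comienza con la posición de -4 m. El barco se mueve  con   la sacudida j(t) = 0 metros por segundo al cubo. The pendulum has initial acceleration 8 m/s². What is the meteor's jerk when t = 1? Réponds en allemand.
Aus der Gleichung für den Ruck j(t) = 480·t^3 - 240·t^2 - 48·t - 6, setzen wir t = 1 ein und erhalten j = 186.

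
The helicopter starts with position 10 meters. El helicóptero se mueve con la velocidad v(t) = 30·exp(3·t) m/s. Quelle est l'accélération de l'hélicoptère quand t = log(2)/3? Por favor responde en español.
Debemos derivar nuestra ecuación de la velocidad v(t) = 30·exp(3·t) 1 vez. Derivando la velocidad, obtenemos la aceleración: a(t) = 90·exp(3·t). De la ecuación de la aceleración a(t) = 90·exp(3·t), sustituimos t = log(2)/3 para obtener a = 180.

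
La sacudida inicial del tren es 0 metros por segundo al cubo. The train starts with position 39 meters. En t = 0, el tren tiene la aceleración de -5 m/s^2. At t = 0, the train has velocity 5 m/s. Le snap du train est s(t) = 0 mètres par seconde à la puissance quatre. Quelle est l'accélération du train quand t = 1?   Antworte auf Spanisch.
Debemos encontrar la integral de nuestra ecuación del snap s(t) = 0 2 veces. Tomando ∫s(t)dt y aplicando j(0) = 0, encontramos j(t) = 0. Tomando ∫j(t)dt y aplicando a(0) = -5, encontramos a(t) = -5. Usando a(t) = -5 y sustituyendo t = 1, encontramos a = -5.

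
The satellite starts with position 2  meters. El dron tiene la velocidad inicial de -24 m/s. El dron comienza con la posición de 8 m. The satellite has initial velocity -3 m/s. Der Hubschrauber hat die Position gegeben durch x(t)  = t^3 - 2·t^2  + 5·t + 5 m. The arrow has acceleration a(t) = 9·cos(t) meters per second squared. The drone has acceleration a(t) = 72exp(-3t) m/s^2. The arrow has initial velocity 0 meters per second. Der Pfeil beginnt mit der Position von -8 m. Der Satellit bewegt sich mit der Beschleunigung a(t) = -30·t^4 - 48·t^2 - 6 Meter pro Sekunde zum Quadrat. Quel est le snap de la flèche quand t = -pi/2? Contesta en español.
Partiendo de la aceleración a(t) = 9·cos(t), tomamos 2 derivadas. Derivando la aceleración, obtenemos la sacudida: j(t) = -9·sin(t). Tomando d/dt de j(t), encontramos s(t) = -9·cos(t). Tenemos el snap s(t) = -9·cos(t). Sustituyendo t = -pi/2: s(-pi/2) = 0.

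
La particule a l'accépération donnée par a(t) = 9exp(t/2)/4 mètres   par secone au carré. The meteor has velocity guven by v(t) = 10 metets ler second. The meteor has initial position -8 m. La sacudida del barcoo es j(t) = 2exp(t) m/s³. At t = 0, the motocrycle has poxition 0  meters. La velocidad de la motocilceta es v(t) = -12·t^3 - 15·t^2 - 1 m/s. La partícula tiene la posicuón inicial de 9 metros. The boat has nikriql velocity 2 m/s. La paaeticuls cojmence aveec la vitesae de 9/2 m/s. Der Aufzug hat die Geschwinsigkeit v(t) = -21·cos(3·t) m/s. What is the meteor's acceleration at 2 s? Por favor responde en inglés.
We must differentiate our velocity equation v(t) = 10 1 time. Taking d/dt of v(t), we find a(t) = 0. Using a(t) = 0 and substituting t = 2, we find a = 0.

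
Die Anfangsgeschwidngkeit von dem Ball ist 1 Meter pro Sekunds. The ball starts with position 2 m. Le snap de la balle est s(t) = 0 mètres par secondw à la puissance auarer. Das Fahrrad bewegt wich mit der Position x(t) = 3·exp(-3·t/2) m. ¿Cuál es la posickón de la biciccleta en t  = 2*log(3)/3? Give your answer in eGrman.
Aus der Gleichung für die Position x(t) = 3·exp(-3·t/2), setzen wir t = 2*log(3)/3 ein und erhalten x = 1.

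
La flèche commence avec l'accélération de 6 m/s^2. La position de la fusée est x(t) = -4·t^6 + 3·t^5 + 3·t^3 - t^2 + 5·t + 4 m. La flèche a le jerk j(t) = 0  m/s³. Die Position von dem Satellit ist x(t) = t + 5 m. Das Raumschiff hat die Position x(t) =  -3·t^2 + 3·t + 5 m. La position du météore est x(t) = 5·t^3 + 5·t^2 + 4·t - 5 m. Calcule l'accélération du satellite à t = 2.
En partant de la position x(t) = t + 5, nous prenons 2 dérivées. La dérivée de la position donne la vitesse: v(t) = 1. En dérivant la vitesse, nous obtenons l'accélération: a(t) = 0. Nous avons l'accélération a(t) = 0. En substituant t = 2: a(2) = 0.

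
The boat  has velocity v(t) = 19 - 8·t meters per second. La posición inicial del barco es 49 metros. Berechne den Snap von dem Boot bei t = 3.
Ausgehend von der Geschwindigkeit v(t) = 19 - 8·t, nehmen wir 3 Ableitungen. Die Ableitung von der Geschwindigkeit ergibt die Beschleunigung: a(t) = -8. Mit d/dt von a(t) finden wir j(t) = 0. Mit d/dt von j(t) finden wir s(t) = 0. Wir haben den Snap s(t) = 0. Durch Einsetzen von t = 3: s(3) = 0.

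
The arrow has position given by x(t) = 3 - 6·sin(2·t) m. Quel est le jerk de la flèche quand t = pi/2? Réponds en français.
Nous devons dériver notre équation de la position x(t) = 3 - 6·sin(2·t) 3 fois. En prenant d/dt de x(t), nous trouvons v(t) = -12·cos(2·t). En prenant d/dt de v(t), nous trouvons a(t) = 24·sin(2·t). En prenant d/dt de a(t), nous trouvons j(t) = 48·cos(2·t). Nous avons le jerk j(t) = 48·cos(2·t). En substituant t = pi/2: j(pi/2) = -48.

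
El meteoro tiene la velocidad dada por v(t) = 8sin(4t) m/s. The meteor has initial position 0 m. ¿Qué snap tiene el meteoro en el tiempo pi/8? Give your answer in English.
We must differentiate our velocity equation v(t) = 8·sin(4·t) 3 times. Differentiating velocity, we get acceleration: a(t) = 32·cos(4·t). Differentiating acceleration, we get jerk: j(t) = -128·sin(4·t). Taking d/dt of j(t), we find s(t) = -512·cos(4·t). We have snap s(t) = -512·cos(4·t). Substituting t = pi/8: s(pi/8) = 0.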